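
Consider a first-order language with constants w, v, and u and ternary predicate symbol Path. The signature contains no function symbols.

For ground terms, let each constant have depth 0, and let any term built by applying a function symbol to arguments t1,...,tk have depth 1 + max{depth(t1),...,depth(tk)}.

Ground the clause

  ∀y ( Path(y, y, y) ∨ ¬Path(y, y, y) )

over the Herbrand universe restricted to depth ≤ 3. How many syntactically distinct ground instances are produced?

Ground terms of depth ≤ 3:
  With no function symbols every ground term is a constant, so there are exactly 3 ground terms at every depth bound.
  N_0 = 3
  N_1 = 3
  N_2 = 3
  N_3 = 3
So there are 3 ground terms available for substitution.
There is 1 variable to instantiate (y),  occurring in at least one literal, so different choices give different ground instances.
Number of ground instances = 3.

3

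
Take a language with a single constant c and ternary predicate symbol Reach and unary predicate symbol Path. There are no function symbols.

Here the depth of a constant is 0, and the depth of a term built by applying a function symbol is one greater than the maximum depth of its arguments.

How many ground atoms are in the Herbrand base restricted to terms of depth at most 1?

2

First count ground terms of depth ≤ 1.
With no function symbols every ground term is a constant, so there is exactly 1 ground term at every depth bound.
N_0 = 1
N_1 = 1
Explicitly: c.
So |H| = 1.
For each predicate symbol, the number of ground atoms is |H| raised to its arity; summing:
  Reach: 1^3 = 1;  Path: 1
Total ground atoms: 1 + 1 = 2.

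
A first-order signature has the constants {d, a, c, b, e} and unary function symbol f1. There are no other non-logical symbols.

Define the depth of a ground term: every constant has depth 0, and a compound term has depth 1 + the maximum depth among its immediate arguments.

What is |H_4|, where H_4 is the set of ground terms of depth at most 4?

25

Write N_k for the number of ground terms of depth ≤ k. A term of depth ≤ k is either a constant or a function symbol applied to arguments of depth ≤ k−1, so N_k = 5 + N_{k-1}.
N_0 = 5
N_1 = 5 + 5 = 10
N_2 = 5 + 10 = 15
N_3 = 5 + 15 = 20
N_4 = 5 + 20 = 25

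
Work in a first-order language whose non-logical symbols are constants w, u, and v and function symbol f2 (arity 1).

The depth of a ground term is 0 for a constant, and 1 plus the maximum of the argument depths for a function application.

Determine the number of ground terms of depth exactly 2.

3

Let N_k count ground terms of depth at most k. Each non-constant term of depth ≤ k is some function symbol applied to depth-≤(k−1) arguments, giving N_k = 3 + N_{k-1}.
N_0 = 3
N_1 = 3 + 3 = 6
N_2 = 3 + 6 = 9
Terms of depth exactly 2: N_2 − N_1 = 9 − 6 = 3.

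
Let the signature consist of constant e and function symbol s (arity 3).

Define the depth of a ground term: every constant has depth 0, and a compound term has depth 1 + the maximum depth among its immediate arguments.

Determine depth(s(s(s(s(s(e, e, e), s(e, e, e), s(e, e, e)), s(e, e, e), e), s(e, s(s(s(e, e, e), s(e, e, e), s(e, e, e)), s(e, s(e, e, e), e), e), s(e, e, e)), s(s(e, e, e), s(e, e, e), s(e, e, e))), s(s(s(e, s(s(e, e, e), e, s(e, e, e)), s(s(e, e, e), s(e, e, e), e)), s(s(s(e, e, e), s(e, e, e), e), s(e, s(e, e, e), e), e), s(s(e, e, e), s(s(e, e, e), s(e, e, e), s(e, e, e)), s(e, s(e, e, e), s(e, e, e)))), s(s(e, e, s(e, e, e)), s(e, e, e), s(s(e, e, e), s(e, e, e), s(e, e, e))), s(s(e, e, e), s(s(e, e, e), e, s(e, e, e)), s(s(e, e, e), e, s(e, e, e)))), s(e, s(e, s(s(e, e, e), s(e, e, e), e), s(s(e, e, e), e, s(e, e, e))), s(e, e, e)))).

depth(s(e, e, e)) = 1 + max(0, 0, 0) = 1
depth(s(s(e, e, e), s(e, e, e), s(e, e, e))) = 1 + max(1, 1, 1) = 2
depth(s(s(s(e, e, e), s(e, e, e), s(e, e, e)), s(e, e, e), e)) = 1 + max(2, 1, 0) = 3
depth(s(e, s(e, e, e), e)) = 1 + max(0, 1, 0) = 2
depth(s(s(s(e, e, e), s(e, e, e), s(e, e, e)), s(e, s(e, e, e), e), e)) = 1 + max(2, 2, 0) = 3
depth(s(e, s(s(s(e, e, e), s(e, e, e), s(e, e, e)), s(e, s(e, e, e), e), e), s(e, e, e))) = 1 + max(0, 3, 1) = 4
depth(s(s(s(s(e, e, e), s(e, e, e), s(e, e, e)), s(e, e, e), e), s(e, s(s(s(e, e, e), s(e, e, e), s(e, e, e)), s(e, s(e, e, e), e), e), s(e, e, e)), s(s(e, e, e), s(e, e, e), s(e, e, e)))) = 1 + max(3, 4, 2) = 5
depth(s(s(e, e, e), e, s(e, e, e))) = 1 + max(1, 0, 1) = 2
depth(s(s(e, e, e), s(e, e, e), e)) = 1 + max(1, 1, 0) = 2
depth(s(e, s(s(e, e, e), e, s(e, e, e)), s(s(e, e, e), s(e, e, e), e))) = 1 + max(0, 2, 2) = 3
depth(s(s(s(e, e, e), s(e, e, e), e), s(e, s(e, e, e), e), e)) = 1 + max(2, 2, 0) = 3
depth(s(e, s(e, e, e), s(e, e, e))) = 1 + max(0, 1, 1) = 2
depth(s(s(e, e, e), s(s(e, e, e), s(e, e, e), s(e, e, e)), s(e, s(e, e, e), s(e, e, e)))) = 1 + max(1, 2, 2) = 3
depth(s(s(e, s(s(e, e, e), e, s(e, e, e)), s(s(e, e, e), s(e, e, e), e)), s(s(s(e, e, e), s(e, e, e), e), s(e, s(e, e, e), e), e), s(s(e, e, e), s(s(e, e, e), s(e, e, e), s(e, e, e)), s(e, s(e, e, e), s(e, e, e))))) = 1 + max(3, 3, 3) = 4
depth(s(e, e, s(e, e, e))) = 1 + max(0, 0, 1) = 2
depth(s(s(e, e, s(e, e, e)), s(e, e, e), s(s(e, e, e), s(e, e, e), s(e, e, e)))) = 1 + max(2, 1, 2) = 3
depth(s(s(e, e, e), s(s(e, e, e), e, s(e, e, e)), s(s(e, e, e), e, s(e, e, e)))) = 1 + max(1, 2, 2) = 3
depth(s(s(s(e, s(s(e, e, e), e, s(e, e, e)), s(s(e, e, e), s(e, e, e), e)), s(s(s(e, e, e), s(e, e, e), e), s(e, s(e, e, e), e), e), s(s(e, e, e), s(s(e, e, e), s(e, e, e), s(e, e, e)), s(e, s(e, e, e), s(e, e, e)))), s(s(e, e, s(e, e, e)), s(e, e, e), s(s(e, e, e), s(e, e, e), s(e, e, e))), s(s(e, e, e), s(s(e, e, e), e, s(e, e, e)), s(s(e, e, e), e, s(e, e, e))))) = 1 + max(4, 3, 3) = 5
depth(s(e, s(s(e, e, e), s(e, e, e), e), s(s(e, e, e), e, s(e, e, e)))) = 1 + max(0, 2, 2) = 3
depth(s(e, s(e, s(s(e, e, e), s(e, e, e), e), s(s(e, e, e), e, s(e, e, e))), s(e, e, e))) = 1 + max(0, 3, 1) = 4
depth(s(s(s(s(s(e, e, e), s(e, e, e), s(e, e, e)), s(e, e, e), e), s(e, s(s(s(e, e, e), s(e, e, e), s(e, e, e)), s(e, s(e, e, e), e), e), s(e, e, e)), s(s(e, e, e), s(e, e, e), s(e, e, e))), s(s(s(e, s(s(e, e, e), e, s(e, e, e)), s(s(e, e, e), s(e, e, e), e)), s(s(s(e, e, e), s(e, e, e), e), s(e, s(e, e, e), e), e), s(s(e, e, e), s(s(e, e, e), s(e, e, e), s(e, e, e)), s(e, s(e, e, e), s(e, e, e)))), s(s(e, e, s(e, e, e)), s(e, e, e), s(s(e, e, e), s(e, e, e), s(e, e, e))), s(s(e, e, e), s(s(e, e, e), e, s(e, e, e)), s(s(e, e, e), e, s(e, e, e)))), s(e, s(e, s(s(e, e, e), s(e, e, e), e), s(s(e, e, e), e, s(e, e, e))), s(e, e, e)))) = 1 + max(5, 5, 4) = 6

6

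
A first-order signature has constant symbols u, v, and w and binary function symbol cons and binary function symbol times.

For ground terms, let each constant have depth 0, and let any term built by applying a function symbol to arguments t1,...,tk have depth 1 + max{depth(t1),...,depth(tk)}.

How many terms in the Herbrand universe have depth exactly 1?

18

Let N_k = |{terms of depth ≤ k}|. Then N_0 = 3 and N_k = 3 + N_{k-1}^2 + N_{k-1}^2 for k ≥ 1 (one summand per function symbol, arity giving the exponent).
N_0 = 3
N_1 = 3 + 3^2 + 3^2 = 21
Terms of depth exactly 1: N_1 − N_0 = 21 − 3 = 18.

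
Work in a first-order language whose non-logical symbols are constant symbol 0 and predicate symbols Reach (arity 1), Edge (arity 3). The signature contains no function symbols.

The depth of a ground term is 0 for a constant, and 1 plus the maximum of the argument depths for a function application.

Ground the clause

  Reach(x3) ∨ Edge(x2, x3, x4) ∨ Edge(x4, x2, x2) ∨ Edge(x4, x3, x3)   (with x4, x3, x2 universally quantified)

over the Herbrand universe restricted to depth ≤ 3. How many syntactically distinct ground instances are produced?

1

Ground terms of depth ≤ 3:
  With no function symbols every ground term is a constant, so there is exactly 1 ground term at every depth bound.
  N_0 = 1
  N_1 = 1
  N_2 = 1
  N_3 = 1
  Explicitly: 0.
So there is exactly 1 ground term available for substitution.
There are 3 variables to instantiate (x4, x3, x2), each occurring in at least one literal, so different choices give different ground instances.
Number of ground instances = 1^3 = 1.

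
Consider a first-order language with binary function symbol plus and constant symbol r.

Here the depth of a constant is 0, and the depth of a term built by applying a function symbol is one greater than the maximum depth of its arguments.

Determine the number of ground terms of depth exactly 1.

If N_k denotes the number of depth-≤k ground terms, the 1 constant gives N_0 = 1, and each function symbol of arity r contributes N_{k-1}^r new terms at level k: N_k = 1 + N_{k-1}^2.
N_0 = 1
N_1 = 1 + 1^2 = 2
Terms of depth exactly 1: N_1 − N_0 = 2 − 1 = 1.

1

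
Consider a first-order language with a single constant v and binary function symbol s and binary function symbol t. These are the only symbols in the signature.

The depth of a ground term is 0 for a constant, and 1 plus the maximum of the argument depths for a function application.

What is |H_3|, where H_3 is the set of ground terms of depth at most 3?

723

Count level by level. With function symbols s/2, t/2, the terms of depth ≤ k are the 1 constant together with each function applied to depth-≤(k−1) tuples, so N_k = 1 + N_{k-1}^2 + N_{k-1}^2.
N_0 = 1
N_1 = 1 + 1^2 + 1^2 = 3
N_2 = 1 + 3^2 + 3^2 = 19
N_3 = 1 + 19^2 + 19^2 = 723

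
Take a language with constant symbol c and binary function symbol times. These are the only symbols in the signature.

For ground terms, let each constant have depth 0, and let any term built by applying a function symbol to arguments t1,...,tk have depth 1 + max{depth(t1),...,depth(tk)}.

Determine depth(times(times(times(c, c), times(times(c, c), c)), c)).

depth(times(c, c)) = 1 + max(0, 0) = 1
depth(times(times(c, c), c)) = 1 + max(1, 0) = 2
depth(times(times(c, c), times(times(c, c), c))) = 1 + max(1, 2) = 3
depth(times(times(times(c, c), times(times(c, c), c)), c)) = 1 + max(3, 0) = 4

4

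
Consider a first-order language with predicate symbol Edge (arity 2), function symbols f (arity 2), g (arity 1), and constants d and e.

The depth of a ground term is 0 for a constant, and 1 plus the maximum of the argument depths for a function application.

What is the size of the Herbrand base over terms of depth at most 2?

5476

First count ground terms of depth ≤ 2.
Write N_k for the number of ground terms of depth ≤ k. A term of depth ≤ k is either a constant or a function symbol applied to arguments of depth ≤ k−1, so N_k = 2 + N_{k-1}^2 + N_{k-1}.
N_0 = 2
N_1 = 2 + 2^2 + 2 = 8
N_2 = 2 + 8^2 + 8 = 74
So |H| = 74.
Each predicate of arity r yields |H|^r ground atoms (one per choice of an r-tuple from H):
  Edge: 74^2 = 5476
Total ground atoms: 5476.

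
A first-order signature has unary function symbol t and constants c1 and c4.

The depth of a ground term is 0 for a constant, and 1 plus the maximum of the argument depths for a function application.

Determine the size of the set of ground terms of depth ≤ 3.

8

Write N_k for the number of ground terms of depth ≤ k. A term of depth ≤ k is either a constant or a function symbol applied to arguments of depth ≤ k−1, so N_k = 2 + N_{k-1}.
N_0 = 2
N_1 = 2 + 2 = 4
N_2 = 2 + 4 = 6
N_3 = 2 + 6 = 8
Explicitly: c1, c4, t(c1), t(c4), t(t(c1)), t(t(c4)), t(t(t(c1))), t(t(t(c4))).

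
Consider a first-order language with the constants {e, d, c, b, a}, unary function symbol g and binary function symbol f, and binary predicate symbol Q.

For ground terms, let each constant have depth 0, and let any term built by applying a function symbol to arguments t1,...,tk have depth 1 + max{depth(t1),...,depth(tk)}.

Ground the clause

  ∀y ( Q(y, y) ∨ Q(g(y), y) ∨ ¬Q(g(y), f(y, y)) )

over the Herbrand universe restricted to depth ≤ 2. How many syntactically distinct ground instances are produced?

1265

Ground terms of depth ≤ 2:
  Let N_k count ground terms of depth at most k. Each non-constant term of depth ≤ k is some function symbol applied to depth-≤(k−1) arguments, giving N_k = 5 + N_{k-1} + N_{k-1}^2.
  N_0 = 5
  N_1 = 5 + 5 + 5^2 = 35
  N_2 = 5 + 35 + 35^2 = 1265
So there are 1265 ground terms available for substitution.
The clause has 1 distinct variable (y), which appears in the body. In the free term algebra distinct substitutions yield syntactically distinct ground instances.
Number of ground instances = 1265.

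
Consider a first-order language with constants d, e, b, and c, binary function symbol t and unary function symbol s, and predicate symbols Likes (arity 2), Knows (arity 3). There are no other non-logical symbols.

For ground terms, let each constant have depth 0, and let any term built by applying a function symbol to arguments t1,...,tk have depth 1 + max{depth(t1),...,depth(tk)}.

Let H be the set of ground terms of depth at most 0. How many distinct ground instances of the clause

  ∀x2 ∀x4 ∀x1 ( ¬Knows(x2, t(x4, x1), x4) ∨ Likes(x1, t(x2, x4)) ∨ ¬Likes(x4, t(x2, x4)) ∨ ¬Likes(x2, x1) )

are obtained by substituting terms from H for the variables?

64

Ground terms of depth ≤ 0:
  Write N_k for the number of ground terms of depth ≤ k. A term of depth ≤ k is either a constant or a function symbol applied to arguments of depth ≤ k−1, so N_k = 4 + N_{k-1}^2 + N_{k-1}.
  N_0 = 4
  Explicitly: d, e, b, c.
So there are 4 ground terms available for substitution.
The clause has 3 distinct variables (x2, x4, x1), each appearing in the body. In the free term algebra distinct substitutions yield syntactically distinct ground instances.
Number of ground instances = 4^3 = 64.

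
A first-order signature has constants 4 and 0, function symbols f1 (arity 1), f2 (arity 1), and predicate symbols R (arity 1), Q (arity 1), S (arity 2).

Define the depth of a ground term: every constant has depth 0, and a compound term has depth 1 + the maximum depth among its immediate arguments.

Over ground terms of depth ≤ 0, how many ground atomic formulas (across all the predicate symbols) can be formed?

8

First count ground terms of depth ≤ 0.
Let N_k count ground terms of depth at most k. Each non-constant term of depth ≤ k is some function symbol applied to depth-≤(k−1) arguments, giving N_k = 2 + N_{k-1} + N_{k-1}.
N_0 = 2
So |H| = 2.
Ground atoms are formed by filling each argument slot of a predicate with a term from H, so an r-ary predicate gives |H|^r atoms:
  R: 2;  Q: 2;  S: 2^2 = 4
Total ground atoms: 2 + 2 + 4 = 8.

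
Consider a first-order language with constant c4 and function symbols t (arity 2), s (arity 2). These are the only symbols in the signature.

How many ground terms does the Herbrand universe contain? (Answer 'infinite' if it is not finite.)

The signature has at least one function symbol (t, arity 2) and at least one constant (c4).
Iterating t gives infinitely many distinct ground terms: c4, t(c4, c4), t(t(c4, c4), t(c4, c4)), ...
So the Herbrand universe is infinite.

infinite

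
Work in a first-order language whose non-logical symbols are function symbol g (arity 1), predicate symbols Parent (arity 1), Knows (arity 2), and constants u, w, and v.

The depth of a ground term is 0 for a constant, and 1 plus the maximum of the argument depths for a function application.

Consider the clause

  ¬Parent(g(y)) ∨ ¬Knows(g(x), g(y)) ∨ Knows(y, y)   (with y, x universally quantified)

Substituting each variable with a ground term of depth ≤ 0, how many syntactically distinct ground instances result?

9

Ground terms of depth ≤ 0:
  Count level by level. With function symbols g/1, the terms of depth ≤ k are the 3 constants together with each function applied to depth-≤(k−1) tuples, so N_k = 3 + N_{k-1}.
  N_0 = 3
  Explicitly: u, w, v.
So there are 3 ground terms available for substitution.
The body mentions every one of the 2 quantified variables; since ground terms form a free algebra, no two substitutions collapse to the same formula.
Number of ground instances = 3^2 = 9.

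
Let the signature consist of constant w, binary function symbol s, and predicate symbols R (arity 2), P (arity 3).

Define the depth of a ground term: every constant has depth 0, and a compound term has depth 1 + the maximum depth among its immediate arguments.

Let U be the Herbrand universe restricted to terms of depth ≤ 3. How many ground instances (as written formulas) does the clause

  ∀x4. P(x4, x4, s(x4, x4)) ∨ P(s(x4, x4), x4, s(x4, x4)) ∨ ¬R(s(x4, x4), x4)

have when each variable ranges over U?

26

Ground terms of depth ≤ 3:
  If N_k denotes the number of depth-≤k ground terms, the 1 constant gives N_0 = 1, and each function symbol of arity r contributes N_{k-1}^r new terms at level k: N_k = 1 + N_{k-1}^2.
  N_0 = 1
  N_1 = 1 + 1^2 = 2
  N_2 = 1 + 2^2 = 5
  N_3 = 1 + 5^2 = 26
So there are 26 ground terms available for substitution.
The body mentions the single quantified variable x4; since ground terms form a free algebra, no two substitutions collapse to the same formula.
Number of ground instances = 26.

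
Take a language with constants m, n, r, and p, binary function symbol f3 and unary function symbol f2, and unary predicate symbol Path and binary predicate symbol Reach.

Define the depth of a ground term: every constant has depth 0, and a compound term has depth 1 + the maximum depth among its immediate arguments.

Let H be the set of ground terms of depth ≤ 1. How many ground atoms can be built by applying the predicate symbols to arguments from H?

600

First count ground terms of depth ≤ 1.
Let N_k count ground terms of depth at most k. Each non-constant term of depth ≤ k is some function symbol applied to depth-≤(k−1) arguments, giving N_k = 4 + N_{k-1}^2 + N_{k-1}.
N_0 = 4
N_1 = 4 + 4^2 + 4 = 24
So |H| = 24.
Ground atoms are formed by filling each argument slot of a predicate with a term from H, so an r-ary predicate gives |H|^r atoms:
  Path: 24;  Reach: 24^2 = 576
Total ground atoms: 24 + 576 = 600.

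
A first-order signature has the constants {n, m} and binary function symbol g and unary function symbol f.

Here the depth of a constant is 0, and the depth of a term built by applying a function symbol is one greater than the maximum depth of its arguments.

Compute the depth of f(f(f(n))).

3

depth(f(n)) = 1 + depth(n) = 1 + 0 = 1
depth(f(f(n))) = 1 + depth(f(n)) = 1 + 1 = 2
depth(f(f(f(n)))) = 1 + depth(f(f(n))) = 1 + 2 = 3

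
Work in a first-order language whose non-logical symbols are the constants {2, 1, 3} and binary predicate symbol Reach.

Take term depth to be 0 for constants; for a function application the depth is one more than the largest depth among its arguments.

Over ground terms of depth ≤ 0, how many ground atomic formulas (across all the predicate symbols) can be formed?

First count ground terms of depth ≤ 0.
With no function symbols every ground term is a constant, so there are exactly 3 ground terms at every depth bound.
N_0 = 3
Explicitly: 2, 1, 3.
So |H| = 3.
For each predicate symbol, the number of ground atoms is |H| raised to its arity; summing:
  Reach: 3^2 = 9
Total ground atoms: 9.

9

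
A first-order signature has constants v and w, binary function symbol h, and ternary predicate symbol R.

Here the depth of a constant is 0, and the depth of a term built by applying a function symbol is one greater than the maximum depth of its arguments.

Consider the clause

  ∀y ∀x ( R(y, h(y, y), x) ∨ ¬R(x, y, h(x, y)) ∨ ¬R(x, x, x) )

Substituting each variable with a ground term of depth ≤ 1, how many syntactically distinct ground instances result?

Ground terms of depth ≤ 1:
  Write N_k for the number of ground terms of depth ≤ k. A term of depth ≤ k is either a constant or a function symbol applied to arguments of depth ≤ k−1, so N_k = 2 + N_{k-1}^2.
  N_0 = 2
  N_1 = 2 + 2^2 = 6
  Explicitly: v, w, h(v, v), h(v, w), h(w, v), h(w, w).
So there are 6 ground terms available for substitution.
There are 2 variables to instantiate (y, x), each occurring in at least one literal, so different choices give different ground instances.
Number of ground instances = 6^2 = 36.

36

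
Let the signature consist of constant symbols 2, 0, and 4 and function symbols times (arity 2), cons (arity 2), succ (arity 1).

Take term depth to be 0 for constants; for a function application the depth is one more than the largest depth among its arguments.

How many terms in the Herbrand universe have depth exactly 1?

Let N_k = |{terms of depth ≤ k}|. Then N_0 = 3 and N_k = 3 + N_{k-1}^2 + N_{k-1}^2 + N_{k-1} for k ≥ 1 (one summand per function symbol, arity giving the exponent).
N_0 = 3
N_1 = 3 + 3^2 + 3^2 + 3 = 24
Terms of depth exactly 1: N_1 − N_0 = 24 − 3 = 21.

21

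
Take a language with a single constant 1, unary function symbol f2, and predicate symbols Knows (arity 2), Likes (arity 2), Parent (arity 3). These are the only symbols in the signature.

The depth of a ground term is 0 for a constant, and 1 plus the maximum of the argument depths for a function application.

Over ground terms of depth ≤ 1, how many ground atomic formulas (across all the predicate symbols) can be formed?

16

First count ground terms of depth ≤ 1.
If N_k denotes the number of depth-≤k ground terms, the 1 constant gives N_0 = 1, and each function symbol of arity r contributes N_{k-1}^r new terms at level k: N_k = 1 + N_{k-1}.
N_0 = 1
N_1 = 1 + 1 = 2
Explicitly: 1, f2(1).
So |H| = 2.
Ground atoms are formed by filling each argument slot of a predicate with a term from H, so an r-ary predicate gives |H|^r atoms:
  Knows: 2^2 = 4;  Likes: 2^2 = 4;  Parent: 2^3 = 8
Total ground atoms: 4 + 4 + 8 = 16.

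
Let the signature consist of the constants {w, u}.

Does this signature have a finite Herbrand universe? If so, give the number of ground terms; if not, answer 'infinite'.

2

There are no function symbols, so every ground term is one of the 2 constants.
The Herbrand universe is {w, u}, which is finite with 2 elements.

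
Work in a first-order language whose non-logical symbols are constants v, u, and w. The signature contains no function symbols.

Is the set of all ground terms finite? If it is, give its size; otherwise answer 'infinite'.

There are no function symbols, so every ground term is one of the 3 constants.
The Herbrand universe is {v, u, w}, which is finite with 3 elements.

3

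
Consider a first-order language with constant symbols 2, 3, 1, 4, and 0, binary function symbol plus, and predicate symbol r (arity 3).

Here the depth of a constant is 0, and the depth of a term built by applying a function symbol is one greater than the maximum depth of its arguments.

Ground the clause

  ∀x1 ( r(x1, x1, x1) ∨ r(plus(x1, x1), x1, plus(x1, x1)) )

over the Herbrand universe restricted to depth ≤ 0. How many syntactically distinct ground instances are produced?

5

Ground terms of depth ≤ 0:
  Let N_k count ground terms of depth at most k. Each non-constant term of depth ≤ k is some function symbol applied to depth-≤(k−1) arguments, giving N_k = 5 + N_{k-1}^2.
  N_0 = 5
  Explicitly: 2, 3, 1, 4, 0.
So there are 5 ground terms available for substitution.
The body mentions the single quantified variable x1; since ground terms form a free algebra, no two substitutions collapse to the same formula.
Number of ground instances = 5.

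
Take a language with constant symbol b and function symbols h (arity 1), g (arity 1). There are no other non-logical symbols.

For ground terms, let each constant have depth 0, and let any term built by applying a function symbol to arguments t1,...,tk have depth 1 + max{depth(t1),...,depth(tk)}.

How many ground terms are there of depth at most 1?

3

Let N_k count ground terms of depth at most k. Each non-constant term of depth ≤ k is some function symbol applied to depth-≤(k−1) arguments, giving N_k = 1 + N_{k-1} + N_{k-1}.
N_0 = 1
N_1 = 1 + 1 + 1 = 3
Explicitly: b, h(b), g(b).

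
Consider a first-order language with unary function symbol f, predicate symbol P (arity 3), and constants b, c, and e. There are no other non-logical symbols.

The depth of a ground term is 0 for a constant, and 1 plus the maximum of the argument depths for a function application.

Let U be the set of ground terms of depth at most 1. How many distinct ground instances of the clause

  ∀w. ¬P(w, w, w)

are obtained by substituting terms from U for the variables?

6

Ground terms of depth ≤ 1:
  Let N_k = |{terms of depth ≤ k}|. Then N_0 = 3 and N_k = 3 + N_{k-1} for k ≥ 1 (one summand per function symbol, arity giving the exponent).
  N_0 = 3
  N_1 = 3 + 3 = 6
  Explicitly: b, c, e, f(b), f(c), f(e).
So there are 6 ground terms available for substitution.
The variable w ranges independently over the available ground terms, and distinct assignments produce distinct instances.
Number of ground instances = 6.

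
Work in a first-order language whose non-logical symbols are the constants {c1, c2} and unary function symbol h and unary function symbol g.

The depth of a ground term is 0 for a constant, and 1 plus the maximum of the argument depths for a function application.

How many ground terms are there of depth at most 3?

30

Write N_k for the number of ground terms of depth ≤ k. A term of depth ≤ k is either a constant or a function symbol applied to arguments of depth ≤ k−1, so N_k = 2 + N_{k-1} + N_{k-1}.
N_0 = 2
N_1 = 2 + 2 + 2 = 6
N_2 = 2 + 6 + 6 = 14
N_3 = 2 + 14 + 14 = 30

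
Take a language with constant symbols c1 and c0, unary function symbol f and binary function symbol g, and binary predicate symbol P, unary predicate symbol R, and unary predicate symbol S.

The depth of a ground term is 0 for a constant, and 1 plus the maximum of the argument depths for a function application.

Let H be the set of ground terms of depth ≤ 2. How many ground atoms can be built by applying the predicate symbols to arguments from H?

5624

First count ground terms of depth ≤ 2.
Write N_k for the number of ground terms of depth ≤ k. A term of depth ≤ k is either a constant or a function symbol applied to arguments of depth ≤ k−1, so N_k = 2 + N_{k-1} + N_{k-1}^2.
N_0 = 2
N_1 = 2 + 2 + 2^2 = 8
N_2 = 2 + 8 + 8^2 = 74
So |H| = 74.
For each predicate symbol, the number of ground atoms is |H| raised to its arity; summing:
  P: 74^2 = 5476;  R: 74;  S: 74
Total ground atoms: 5476 + 74 + 74 = 5624.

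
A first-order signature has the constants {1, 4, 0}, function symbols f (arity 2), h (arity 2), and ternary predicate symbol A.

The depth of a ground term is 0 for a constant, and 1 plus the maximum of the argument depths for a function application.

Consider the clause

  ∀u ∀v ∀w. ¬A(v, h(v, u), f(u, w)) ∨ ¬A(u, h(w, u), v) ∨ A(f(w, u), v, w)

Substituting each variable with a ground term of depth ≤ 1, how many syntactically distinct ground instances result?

9261

Ground terms of depth ≤ 1:
  Let N_k = |{terms of depth ≤ k}|. Then N_0 = 3 and N_k = 3 + N_{k-1}^2 + N_{k-1}^2 for k ≥ 1 (one summand per function symbol, arity giving the exponent).
  N_0 = 3
  N_1 = 3 + 3^2 + 3^2 = 21
So there are 21 ground terms available for substitution.
The body mentions every one of the 3 quantified variables; since ground terms form a free algebra, no two substitutions collapse to the same formula.
Number of ground instances = 21^3 = 9261.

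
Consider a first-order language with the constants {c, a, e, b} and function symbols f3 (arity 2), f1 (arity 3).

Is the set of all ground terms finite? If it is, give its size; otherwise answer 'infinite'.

The signature has at least one function symbol (f3, arity 2) and at least one constant (c).
Iterating f3 gives infinitely many distinct ground terms: c, f3(c, c), f3(f3(c, c), f3(c, c)), ...
So the Herbrand universe is infinite.

infinite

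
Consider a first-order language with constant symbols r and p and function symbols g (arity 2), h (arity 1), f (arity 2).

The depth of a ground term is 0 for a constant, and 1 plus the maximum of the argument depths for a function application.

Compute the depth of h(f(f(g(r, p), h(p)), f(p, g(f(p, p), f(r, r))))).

depth(g(r, p)) = 1 + max(0, 0) = 1
depth(h(p)) = 1 + depth(p) = 1 + 0 = 1
depth(f(g(r, p), h(p))) = 1 + max(1, 1) = 2
depth(f(p, p)) = 1 + max(0, 0) = 1
depth(f(r, r)) = 1 + max(0, 0) = 1
depth(g(f(p, p), f(r, r))) = 1 + max(1, 1) = 2
depth(f(p, g(f(p, p), f(r, r)))) = 1 + max(0, 2) = 3
depth(f(f(g(r, p), h(p)), f(p, g(f(p, p), f(r, r))))) = 1 + max(2, 3) = 4
depth(h(f(f(g(r, p), h(p)), f(p, g(f(p, p), f(r, r)))))) = 1 + depth(f(f(g(r, p), h(p)), f(p, g(f(p, p), f(r, r))))) = 1 + 4 = 5

5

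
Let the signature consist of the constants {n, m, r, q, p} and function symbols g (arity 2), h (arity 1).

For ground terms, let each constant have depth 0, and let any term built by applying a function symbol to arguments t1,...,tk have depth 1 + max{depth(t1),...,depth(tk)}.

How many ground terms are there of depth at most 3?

If N_k denotes the number of depth-≤k ground terms, the 5 constants give N_0 = 5, and each function symbol of arity r contributes N_{k-1}^r new terms at level k: N_k = 5 + N_{k-1}^2 + N_{k-1}.
N_0 = 5
N_1 = 5 + 5^2 + 5 = 35
N_2 = 5 + 35^2 + 35 = 1265
N_3 = 5 + 1265^2 + 1265 = 1601495

1601495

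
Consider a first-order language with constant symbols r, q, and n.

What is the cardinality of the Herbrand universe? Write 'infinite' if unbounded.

3

There are no function symbols, so every ground term is one of the 3 constants.
The Herbrand universe is {r, q, n}, which is finite with 3 elements.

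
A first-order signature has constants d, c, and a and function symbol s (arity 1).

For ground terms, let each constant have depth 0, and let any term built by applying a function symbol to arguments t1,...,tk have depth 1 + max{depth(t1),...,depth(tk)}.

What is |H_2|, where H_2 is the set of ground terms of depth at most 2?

Let N_k count ground terms of depth at most k. Each non-constant term of depth ≤ k is some function symbol applied to depth-≤(k−1) arguments, giving N_k = 3 + N_{k-1}.
N_0 = 3
N_1 = 3 + 3 = 6
N_2 = 3 + 6 = 9
Explicitly: d, c, a, s(d), s(c), s(a), s(s(d)), s(s(c)), s(s(a)).

9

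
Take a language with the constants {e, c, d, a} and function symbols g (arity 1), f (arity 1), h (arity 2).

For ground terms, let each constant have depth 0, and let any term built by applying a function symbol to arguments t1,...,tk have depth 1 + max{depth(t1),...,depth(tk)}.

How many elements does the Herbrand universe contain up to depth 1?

If N_k denotes the number of depth-≤k ground terms, the 4 constants give N_0 = 4, and each function symbol of arity r contributes N_{k-1}^r new terms at level k: N_k = 4 + N_{k-1} + N_{k-1} + N_{k-1}^2.
N_0 = 4
N_1 = 4 + 4 + 4 + 4^2 = 28

28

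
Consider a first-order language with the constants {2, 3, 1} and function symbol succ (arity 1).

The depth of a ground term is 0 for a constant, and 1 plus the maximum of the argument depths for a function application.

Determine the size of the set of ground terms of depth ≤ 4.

Let N_k count ground terms of depth at most k. Each non-constant term of depth ≤ k is some function symbol applied to depth-≤(k−1) arguments, giving N_k = 3 + N_{k-1}.
N_0 = 3
N_1 = 3 + 3 = 6
N_2 = 3 + 6 = 9
N_3 = 3 + 9 = 12
N_4 = 3 + 12 = 15

15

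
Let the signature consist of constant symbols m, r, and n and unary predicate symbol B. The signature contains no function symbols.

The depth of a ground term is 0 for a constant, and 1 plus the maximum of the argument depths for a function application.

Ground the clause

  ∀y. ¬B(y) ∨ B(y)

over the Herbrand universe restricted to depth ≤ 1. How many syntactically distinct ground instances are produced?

3

Ground terms of depth ≤ 1:
  With no function symbols every ground term is a constant, so there are exactly 3 ground terms at every depth bound.
  N_0 = 3
  N_1 = 3
  Explicitly: m, r, n.
So there are 3 ground terms available for substitution.
The body mentions the single quantified variable y; since ground terms form a free algebra, no two substitutions collapse to the same formula.
Number of ground instances = 3.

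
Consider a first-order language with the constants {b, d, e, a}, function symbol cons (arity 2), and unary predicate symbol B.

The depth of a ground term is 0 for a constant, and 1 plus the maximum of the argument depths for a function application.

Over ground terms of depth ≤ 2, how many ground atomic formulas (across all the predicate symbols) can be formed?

First count ground terms of depth ≤ 2.
Write N_k for the number of ground terms of depth ≤ k. A term of depth ≤ k is either a constant or a function symbol applied to arguments of depth ≤ k−1, so N_k = 4 + N_{k-1}^2.
N_0 = 4
N_1 = 4 + 4^2 = 20
N_2 = 4 + 20^2 = 404
So |H| = 404.
For each predicate symbol, the number of ground atoms is |H| raised to its arity; summing:
  B: 404
Total ground atoms: 404.

404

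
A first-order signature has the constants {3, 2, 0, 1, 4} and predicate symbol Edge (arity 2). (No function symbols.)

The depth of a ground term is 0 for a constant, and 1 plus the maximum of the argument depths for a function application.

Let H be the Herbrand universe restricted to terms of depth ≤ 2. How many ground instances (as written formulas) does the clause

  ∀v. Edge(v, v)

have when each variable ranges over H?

Ground terms of depth ≤ 2:
  With no function symbols every ground term is a constant, so there are exactly 5 ground terms at every depth bound.
  N_0 = 5
  N_1 = 5
  N_2 = 5
  Explicitly: 3, 2, 0, 1, 4.
So there are 5 ground terms available for substitution.
The clause has 1 distinct variable (v), which appears in the body. In the free term algebra distinct substitutions yield syntactically distinct ground instances.
Number of ground instances = 5.

5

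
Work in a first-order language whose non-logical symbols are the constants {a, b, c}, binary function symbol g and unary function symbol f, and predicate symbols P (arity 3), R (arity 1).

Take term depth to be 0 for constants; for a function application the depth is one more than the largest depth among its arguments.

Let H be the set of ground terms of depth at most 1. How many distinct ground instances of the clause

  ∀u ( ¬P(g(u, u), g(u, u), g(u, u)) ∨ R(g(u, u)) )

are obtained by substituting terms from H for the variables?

15

Ground terms of depth ≤ 1:
  Let N_k count ground terms of depth at most k. Each non-constant term of depth ≤ k is some function symbol applied to depth-≤(k−1) arguments, giving N_k = 3 + N_{k-1}^2 + N_{k-1}.
  N_0 = 3
  N_1 = 3 + 3^2 + 3 = 15
So there are 15 ground terms available for substitution.
The body mentions the single quantified variable u; since ground terms form a free algebra, no two substitutions collapse to the same formula.
Number of ground instances = 15.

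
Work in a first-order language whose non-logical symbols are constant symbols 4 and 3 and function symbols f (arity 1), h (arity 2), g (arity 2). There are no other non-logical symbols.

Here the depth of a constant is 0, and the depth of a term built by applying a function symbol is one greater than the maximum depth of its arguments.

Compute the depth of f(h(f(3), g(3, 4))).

depth(f(3)) = 1 + depth(3) = 1 + 0 = 1
depth(g(3, 4)) = 1 + max(0, 0) = 1
depth(h(f(3), g(3, 4))) = 1 + max(1, 1) = 2
depth(f(h(f(3), g(3, 4)))) = 1 + depth(h(f(3), g(3, 4))) = 1 + 2 = 3

3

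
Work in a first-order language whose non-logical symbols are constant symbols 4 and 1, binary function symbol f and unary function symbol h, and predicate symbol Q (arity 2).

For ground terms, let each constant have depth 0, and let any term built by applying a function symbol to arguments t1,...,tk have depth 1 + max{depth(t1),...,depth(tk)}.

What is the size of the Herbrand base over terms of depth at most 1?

First count ground terms of depth ≤ 1.
Count level by level. With function symbols f/2, h/1, the terms of depth ≤ k are the 2 constants together with each function applied to depth-≤(k−1) tuples, so N_k = 2 + N_{k-1}^2 + N_{k-1}.
N_0 = 2
N_1 = 2 + 2^2 + 2 = 8
Explicitly: 4, 1, f(4, 4), f(4, 1), f(1, 4), f(1, 1), h(4), h(1).
So |H| = 8.
Each predicate of arity r yields |H|^r ground atoms (one per choice of an r-tuple from H):
  Q: 8^2 = 64
Total ground atoms: 64.

64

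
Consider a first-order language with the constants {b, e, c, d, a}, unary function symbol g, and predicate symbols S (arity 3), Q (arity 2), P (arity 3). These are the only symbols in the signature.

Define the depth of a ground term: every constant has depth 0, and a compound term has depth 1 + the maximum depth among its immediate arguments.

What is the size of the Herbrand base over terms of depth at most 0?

275

First count ground terms of depth ≤ 0.
Let N_k count ground terms of depth at most k. Each non-constant term of depth ≤ k is some function symbol applied to depth-≤(k−1) arguments, giving N_k = 5 + N_{k-1}.
N_0 = 5
So |H| = 5.
For each predicate symbol, the number of ground atoms is |H| raised to its arity; summing:
  S: 5^3 = 125;  Q: 5^2 = 25;  P: 5^3 = 125
Total ground atoms: 125 + 25 + 125 = 275.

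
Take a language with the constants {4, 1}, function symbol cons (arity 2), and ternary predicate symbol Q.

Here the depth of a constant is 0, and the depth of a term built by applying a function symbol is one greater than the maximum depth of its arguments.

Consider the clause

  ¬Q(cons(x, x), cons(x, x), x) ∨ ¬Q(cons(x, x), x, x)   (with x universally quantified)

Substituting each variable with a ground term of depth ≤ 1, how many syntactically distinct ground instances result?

6

Ground terms of depth ≤ 1:
  If N_k denotes the number of depth-≤k ground terms, the 2 constants give N_0 = 2, and each function symbol of arity r contributes N_{k-1}^r new terms at level k: N_k = 2 + N_{k-1}^2.
  N_0 = 2
  N_1 = 2 + 2^2 = 6
  Explicitly: 4, 1, cons(4, 4), cons(4, 1), cons(1, 4), cons(1, 1).
So there are 6 ground terms available for substitution.
There is 1 variable to instantiate (x),  occurring in at least one literal, so different choices give different ground instances.
Number of ground instances = 6.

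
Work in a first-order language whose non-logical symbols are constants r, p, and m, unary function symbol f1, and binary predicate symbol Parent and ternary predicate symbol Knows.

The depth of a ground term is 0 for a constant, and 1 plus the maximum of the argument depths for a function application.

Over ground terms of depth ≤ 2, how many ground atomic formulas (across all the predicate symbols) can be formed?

810

First count ground terms of depth ≤ 2.
Write N_k for the number of ground terms of depth ≤ k. A term of depth ≤ k is either a constant or a function symbol applied to arguments of depth ≤ k−1, so N_k = 3 + N_{k-1}.
N_0 = 3
N_1 = 3 + 3 = 6
N_2 = 3 + 6 = 9
So |H| = 9.
Ground atoms are formed by filling each argument slot of a predicate with a term from H, so an r-ary predicate gives |H|^r atoms:
  Parent: 9^2 = 81;  Knows: 9^3 = 729
Total ground atoms: 81 + 729 = 810.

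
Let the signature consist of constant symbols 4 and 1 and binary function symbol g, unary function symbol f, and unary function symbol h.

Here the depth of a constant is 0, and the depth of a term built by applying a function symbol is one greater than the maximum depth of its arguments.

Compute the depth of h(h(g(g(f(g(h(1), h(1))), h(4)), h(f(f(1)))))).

depth(h(1)) = 1 + depth(1) = 1 + 0 = 1
depth(g(h(1), h(1))) = 1 + max(1, 1) = 2
depth(f(g(h(1), h(1)))) = 1 + depth(g(h(1), h(1))) = 1 + 2 = 3
depth(h(4)) = 1 + depth(4) = 1 + 0 = 1
depth(g(f(g(h(1), h(1))), h(4))) = 1 + max(3, 1) = 4
depth(f(1)) = 1 + depth(1) = 1 + 0 = 1
depth(f(f(1))) = 1 + depth(f(1)) = 1 + 1 = 2
depth(h(f(f(1)))) = 1 + depth(f(f(1))) = 1 + 2 = 3
depth(g(g(f(g(h(1), h(1))), h(4)), h(f(f(1))))) = 1 + max(4, 3) = 5
depth(h(g(g(f(g(h(1), h(1))), h(4)), h(f(f(1)))))) = 1 + depth(g(g(f(g(h(1), h(1))), h(4)), h(f(f(1))))) = 1 + 5 = 6
depth(h(h(g(g(f(g(h(1), h(1))), h(4)), h(f(f(1))))))) = 1 + depth(h(g(g(f(g(h(1), h(1))), h(4)), h(f(f(1)))))) = 1 + 6 = 7

7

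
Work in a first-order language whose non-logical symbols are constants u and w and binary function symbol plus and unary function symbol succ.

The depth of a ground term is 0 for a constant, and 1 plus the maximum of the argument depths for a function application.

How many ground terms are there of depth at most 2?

Let N_k count ground terms of depth at most k. Each non-constant term of depth ≤ k is some function symbol applied to depth-≤(k−1) arguments, giving N_k = 2 + N_{k-1}^2 + N_{k-1}.
N_0 = 2
N_1 = 2 + 2^2 + 2 = 8
N_2 = 2 + 8^2 + 8 = 74

74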